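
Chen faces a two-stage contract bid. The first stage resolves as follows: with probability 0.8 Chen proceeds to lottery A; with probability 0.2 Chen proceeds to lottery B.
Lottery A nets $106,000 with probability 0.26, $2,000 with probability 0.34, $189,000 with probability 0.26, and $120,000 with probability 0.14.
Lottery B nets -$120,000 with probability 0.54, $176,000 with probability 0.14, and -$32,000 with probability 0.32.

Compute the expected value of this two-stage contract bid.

EV(A) = 0.26 × 106000 + 0.34 × 2000 + 0.26 × 189000 + 0.14 × 120000 = 27560 + 680 + 49140 + 16800 = 94180
EV(B) = 0.54 × (-120000) + 0.14 × 176000 + 0.32 × (-32000) = -64800 + 24640 − 10240 = -50400
Overall = 0.8 × 94180 + 0.2 × (-50400) = 75344 − 10080 = 65264

$65,264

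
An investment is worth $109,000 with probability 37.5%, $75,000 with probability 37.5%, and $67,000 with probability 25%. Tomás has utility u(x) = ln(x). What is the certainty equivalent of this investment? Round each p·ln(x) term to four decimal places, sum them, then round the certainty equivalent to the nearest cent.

$83,893.21

E[u] = 0.375·ln(109000) + 0.375·ln(75000) + 0.25·ln(67000) = 4.3497 + 4.2095 + 2.7781 = 11.3373
CE = e^11.3373 ≈ 83893.21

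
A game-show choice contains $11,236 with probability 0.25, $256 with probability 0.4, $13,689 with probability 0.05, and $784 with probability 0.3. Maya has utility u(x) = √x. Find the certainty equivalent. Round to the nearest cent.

E[u] = 0.25·√11236 + 0.4·√256 + 0.05·√13689 + 0.3·√784 = 0.25·106 + 0.4·16 + 0.05·117 + 0.3·28 = 47.15
CE = (47.15)² = 2223.1225

$2,223.12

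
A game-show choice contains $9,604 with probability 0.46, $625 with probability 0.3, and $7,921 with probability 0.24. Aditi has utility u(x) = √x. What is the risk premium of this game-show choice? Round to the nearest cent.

$1,039.26

E[u] = 0.46·√9604 + 0.3·√625 + 0.24·√7921 = 0.46·98 + 0.3·25 + 0.24·89 = 73.94
CE = (73.94)² = 5467.1236
Risk premium = EV − CE = 6506.38 − 5467.1236 = 1039.2564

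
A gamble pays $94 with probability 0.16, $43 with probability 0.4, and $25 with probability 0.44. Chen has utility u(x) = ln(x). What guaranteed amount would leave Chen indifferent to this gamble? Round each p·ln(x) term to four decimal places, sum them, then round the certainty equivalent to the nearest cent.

E[u] = 0.16·ln(94) + 0.4·ln(43) + 0.44·ln(25) = 0.7269 + 1.5045 + 1.4163 = 3.6477
CE = e^3.6477 ≈ 38.39

$38.39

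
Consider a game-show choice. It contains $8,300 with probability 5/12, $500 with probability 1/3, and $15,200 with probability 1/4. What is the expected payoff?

$7,425

EV = 5/12 × 8300 + 1/3 × 500 + 1/4 × 15200 = 3458.3333 + 166.6667 + 3800 = 7425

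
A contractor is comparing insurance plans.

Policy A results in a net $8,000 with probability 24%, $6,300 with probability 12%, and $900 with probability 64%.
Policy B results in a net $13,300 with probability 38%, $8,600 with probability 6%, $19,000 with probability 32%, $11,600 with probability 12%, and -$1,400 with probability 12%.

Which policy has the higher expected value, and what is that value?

Policy B ($12,874)

Policy A = 0.24 × 8000 + 0.12 × 6300 + 0.64 × 900 = 1920 + 756 + 576 = 3252
Policy B = 0.38 × 13300 + 0.06 × 8600 + 0.32 × 19000 + 0.12 × 11600 + 0.12 × (-1400) = 5054 + 516 + 6080 + 1392 − 168 = 12874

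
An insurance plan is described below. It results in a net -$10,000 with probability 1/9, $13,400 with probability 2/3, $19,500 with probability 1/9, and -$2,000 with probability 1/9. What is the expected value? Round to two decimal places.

$9,766.67

EV = 1/9 × (-10000) + 2/3 × 13400 + 1/9 × 19500 + 1/9 × (-2000) = -1111.1111 + 8933.3333 + 2166.6667 − 222.2222 = 9766.6667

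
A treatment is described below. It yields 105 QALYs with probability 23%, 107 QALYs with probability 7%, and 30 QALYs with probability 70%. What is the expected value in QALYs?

EV = 0.23 × 105 + 0.07 × 107 + 0.7 × 30 = 24.15 + 7.49 + 21 = 52.64

52.64 QALYs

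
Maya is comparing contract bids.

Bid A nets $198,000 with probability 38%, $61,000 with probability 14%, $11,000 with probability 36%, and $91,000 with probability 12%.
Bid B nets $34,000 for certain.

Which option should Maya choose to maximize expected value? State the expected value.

Bid A ($98,660)

Bid A = 0.38 × 198000 + 0.14 × 61000 + 0.36 × 11000 + 0.12 × 91000 = 75240 + 8540 + 3960 + 10920 = 98660
Bid B: 34000 (certain)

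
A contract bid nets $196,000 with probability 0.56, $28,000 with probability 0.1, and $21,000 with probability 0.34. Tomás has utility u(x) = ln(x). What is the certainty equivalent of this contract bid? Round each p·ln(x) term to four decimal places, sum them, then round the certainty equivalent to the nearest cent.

$75,500.91

E[u] = 0.56·ln(196000) + 0.1·ln(28000) + 0.34·ln(21000) = 6.8241 + 1.0240 + 3.3838 = 11.2319
CE = e^11.2319 ≈ 75500.91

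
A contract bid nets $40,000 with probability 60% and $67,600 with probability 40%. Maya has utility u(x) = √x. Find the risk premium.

E[u] = 0.6·√40000 + 0.4·√67600 = 0.6·200 + 0.4·260 = 224
CE = (224)² = 50176
Risk premium = EV − CE = 51040 − 50176 = 864

$864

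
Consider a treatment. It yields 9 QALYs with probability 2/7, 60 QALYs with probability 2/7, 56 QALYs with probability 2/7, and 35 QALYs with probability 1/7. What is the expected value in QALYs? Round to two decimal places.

EV = 2/7 × 9 + 2/7 × 60 + 2/7 × 56 + 1/7 × 35 = 2.5714 + 17.1429 + 16 + 5 = 40.7143

40.71 QALYs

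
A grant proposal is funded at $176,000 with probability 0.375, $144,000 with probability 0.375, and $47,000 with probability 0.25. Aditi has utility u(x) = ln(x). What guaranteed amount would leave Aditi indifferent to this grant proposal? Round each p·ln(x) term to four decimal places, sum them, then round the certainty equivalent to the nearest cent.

E[u] = 0.375·ln(176000) + 0.375·ln(144000) + 0.25·ln(47000) = 4.5293 + 4.4541 + 2.6895 = 11.6729
CE = e^11.6729 ≈ 117348.10

$117,348.10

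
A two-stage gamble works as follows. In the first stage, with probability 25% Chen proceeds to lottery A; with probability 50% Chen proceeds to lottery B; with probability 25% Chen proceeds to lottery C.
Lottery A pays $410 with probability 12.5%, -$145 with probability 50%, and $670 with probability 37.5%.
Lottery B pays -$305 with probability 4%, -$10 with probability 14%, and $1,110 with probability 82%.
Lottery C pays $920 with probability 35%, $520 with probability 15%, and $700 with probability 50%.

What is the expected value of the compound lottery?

EV(A) = 0.125 × 410 + 0.5 × (-145) + 0.375 × 670 = 51.25 − 72.5 + 251.25 = 230
EV(B) = 0.04 × (-305) + 0.14 × (-10) + 0.82 × 1110 = -12.2 − 1.4 + 910.2 = 896.6
EV(C) = 0.35 × 920 + 0.15 × 520 + 0.5 × 700 = 322 + 78 + 350 = 750
Overall = 0.25 × 230 + 0.5 × 896.6 + 0.25 × 750 = 57.5 + 448.3 + 187.5 = 693.3

$693.30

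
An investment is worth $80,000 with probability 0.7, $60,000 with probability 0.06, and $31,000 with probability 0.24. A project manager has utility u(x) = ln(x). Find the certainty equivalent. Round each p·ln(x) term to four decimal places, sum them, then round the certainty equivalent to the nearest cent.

E[u] = 0.7·ln(80000) + 0.06·ln(60000) + 0.24·ln(31000) = 7.9028 + 0.6601 + 2.4820 = 11.0449
CE = e^11.0449 ≈ 62623.76

$62,623.76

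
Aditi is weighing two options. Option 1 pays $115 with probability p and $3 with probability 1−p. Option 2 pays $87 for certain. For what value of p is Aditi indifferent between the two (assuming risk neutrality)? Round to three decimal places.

p·115 + (1−p)·3 = 87
112p + 3 = 87
p = (87 − 3) / 112

p = 0.750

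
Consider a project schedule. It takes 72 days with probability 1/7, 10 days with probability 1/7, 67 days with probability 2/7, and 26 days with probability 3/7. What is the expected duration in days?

EV = 1/7 × 72 + 1/7 × 10 + 2/7 × 67 + 3/7 × 26 = 10.2857 + 1.4286 + 19.1429 + 11.1429 = 42

42 days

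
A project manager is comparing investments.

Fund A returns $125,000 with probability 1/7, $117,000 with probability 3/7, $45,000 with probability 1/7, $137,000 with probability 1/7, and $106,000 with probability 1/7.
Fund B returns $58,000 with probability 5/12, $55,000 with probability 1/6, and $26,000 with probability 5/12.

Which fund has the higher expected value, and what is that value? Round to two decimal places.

Fund A = 1/7 × 125000 + 3/7 × 117000 + 1/7 × 45000 + 1/7 × 137000 + 1/7 × 106000 = 17857.1429 + 50142.8571 + 6428.5714 + 19571.4286 + 15142.8571 = 109142.8571
Fund B = 5/12 × 58000 + 1/6 × 55000 + 5/12 × 26000 = 24166.6667 + 9166.6667 + 10833.3333 = 44166.6667

Fund A ($109,142.86)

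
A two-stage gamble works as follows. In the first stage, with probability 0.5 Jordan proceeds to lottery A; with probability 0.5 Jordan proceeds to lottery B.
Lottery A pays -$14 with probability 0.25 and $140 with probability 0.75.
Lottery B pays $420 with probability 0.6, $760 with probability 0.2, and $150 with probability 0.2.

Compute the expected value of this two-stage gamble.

$267.75

EV(A) = 0.25 × (-14) + 0.75 × 140 = -3.5 + 105 = 101.5
EV(B) = 0.6 × 420 + 0.2 × 760 + 0.2 × 150 = 252 + 152 + 30 = 434
Overall = 0.5 × 101.5 + 0.5 × 434 = 50.75 + 217 = 267.75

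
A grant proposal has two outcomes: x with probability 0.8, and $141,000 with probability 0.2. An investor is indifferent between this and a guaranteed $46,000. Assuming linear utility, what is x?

x = $22,250

0.8·x + 0.2·141000 = 46000
0.8·x = 46000 − 28200 = 17800
x = 17800 / 0.8 = 22250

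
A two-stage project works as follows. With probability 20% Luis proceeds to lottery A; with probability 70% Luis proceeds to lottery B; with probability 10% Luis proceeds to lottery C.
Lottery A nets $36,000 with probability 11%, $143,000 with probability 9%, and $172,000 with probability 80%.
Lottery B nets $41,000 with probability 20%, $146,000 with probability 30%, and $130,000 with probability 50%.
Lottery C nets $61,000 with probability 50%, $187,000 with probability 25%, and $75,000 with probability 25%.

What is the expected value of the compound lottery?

$122,386

EV(A) = 0.11 × 36000 + 0.09 × 143000 + 0.8 × 172000 = 3960 + 12870 + 137600 = 154430
EV(B) = 0.2 × 41000 + 0.3 × 146000 + 0.5 × 130000 = 8200 + 43800 + 65000 = 117000
EV(C) = 0.5 × 61000 + 0.25 × 187000 + 0.25 × 75000 = 30500 + 46750 + 18750 = 96000
Overall = 0.2 × 154430 + 0.7 × 117000 + 0.1 × 96000 = 30886 + 81900 + 9600 = 122386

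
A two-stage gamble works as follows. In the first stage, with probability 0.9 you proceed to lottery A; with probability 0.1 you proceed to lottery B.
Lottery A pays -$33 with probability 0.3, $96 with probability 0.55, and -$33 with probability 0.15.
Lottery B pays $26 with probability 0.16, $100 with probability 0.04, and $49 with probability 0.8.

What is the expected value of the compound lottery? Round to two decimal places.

$38.89

EV(A) = 0.3 × (-33) + 0.55 × 96 + 0.15 × (-33) = -9.9 + 52.8 − 4.95 = 37.95
EV(B) = 0.16 × 26 + 0.04 × 100 + 0.8 × 49 = 4.16 + 4 + 39.2 = 47.36
Overall = 0.9 × 37.95 + 0.1 × 47.36 = 34.155 + 4.736 = 38.891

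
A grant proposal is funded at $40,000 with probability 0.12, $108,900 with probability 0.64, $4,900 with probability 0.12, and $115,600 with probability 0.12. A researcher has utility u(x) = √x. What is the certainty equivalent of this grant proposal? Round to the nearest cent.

E[u] = 0.12·√40000 + 0.64·√108900 + 0.12·√4900 + 0.12·√115600 = 0.12·200 + 0.64·330 + 0.12·70 + 0.12·340 = 284.4
CE = (284.4)² = 80883.36

$80,883.36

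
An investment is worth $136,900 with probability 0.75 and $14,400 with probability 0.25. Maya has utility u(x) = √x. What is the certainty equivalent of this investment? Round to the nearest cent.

E[u] = 0.75·√136900 + 0.25·√14400 = 0.75·370 + 0.25·120 = 307.5
CE = (307.5)² = 94556.25

$94,556.25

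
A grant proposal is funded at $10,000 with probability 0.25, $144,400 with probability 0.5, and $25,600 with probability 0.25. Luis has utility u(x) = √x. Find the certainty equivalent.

E[u] = 0.25·√10000 + 0.5·√144400 + 0.25·√25600 = 0.25·100 + 0.5·380 + 0.25·160 = 255
CE = (255)² = 65025

$65,025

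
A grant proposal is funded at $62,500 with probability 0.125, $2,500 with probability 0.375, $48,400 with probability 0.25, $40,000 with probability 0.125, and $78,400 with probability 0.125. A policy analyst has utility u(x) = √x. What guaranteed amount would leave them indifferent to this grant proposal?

$27,225

E[u] = 0.125·√62500 + 0.375·√2500 + 0.25·√48400 + 0.125·√40000 + 0.125·√78400 = 0.125·250 + 0.375·50 + 0.25·220 + 0.125·200 + 0.125·280 = 165
CE = (165)² = 27225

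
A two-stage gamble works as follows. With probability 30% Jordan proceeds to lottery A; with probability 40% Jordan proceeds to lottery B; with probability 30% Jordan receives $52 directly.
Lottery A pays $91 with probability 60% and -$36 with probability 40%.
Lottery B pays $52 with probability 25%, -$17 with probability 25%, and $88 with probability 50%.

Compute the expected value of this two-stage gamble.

$48.76

EV(A) = 0.6 × 91 + 0.4 × (-36) = 54.6 − 14.4 = 40.2
EV(B) = 0.25 × 52 + 0.25 × (-17) + 0.5 × 88 = 13 − 4.25 + 44 = 52.75
Branch C: 52 (certain)
Overall = 0.3 × 40.2 + 0.4 × 52.75 + 0.3 × 52 = 12.06 + 21.1 + 15.6 = 48.76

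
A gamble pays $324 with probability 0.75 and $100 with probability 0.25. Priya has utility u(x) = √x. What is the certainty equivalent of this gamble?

$256

E[u] = 0.75·√324 + 0.25·√100 = 0.75·18 + 0.25·10 = 16
CE = (16)² = 256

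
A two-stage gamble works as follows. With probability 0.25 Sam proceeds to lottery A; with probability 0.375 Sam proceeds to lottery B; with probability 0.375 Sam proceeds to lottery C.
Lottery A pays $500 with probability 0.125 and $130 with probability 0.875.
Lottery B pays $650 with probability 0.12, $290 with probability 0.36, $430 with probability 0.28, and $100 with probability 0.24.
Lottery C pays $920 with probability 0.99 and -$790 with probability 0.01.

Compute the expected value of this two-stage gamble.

EV(A) = 0.125 × 500 + 0.875 × 130 = 62.5 + 113.75 = 176.25
EV(B) = 0.12 × 650 + 0.36 × 290 + 0.28 × 430 + 0.24 × 100 = 78 + 104.4 + 120.4 + 24 = 326.8
EV(C) = 0.99 × 920 + 0.01 × (-790) = 910.8 − 7.9 = 902.9
Overall = 0.25 × 176.25 + 0.375 × 326.8 + 0.375 × 902.9 = 44.0625 + 122.55 + 338.5875 = 505.2

$505.20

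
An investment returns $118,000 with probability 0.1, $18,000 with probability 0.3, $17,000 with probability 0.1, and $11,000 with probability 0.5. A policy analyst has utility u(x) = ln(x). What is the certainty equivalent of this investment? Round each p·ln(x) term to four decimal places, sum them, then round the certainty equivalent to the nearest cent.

$16,883.63

E[u] = 0.1·ln(118000) + 0.3·ln(18000) + 0.1·ln(17000) + 0.5·ln(11000) = 1.1678 + 2.9394 + 0.9741 + 4.6528 = 9.7341
CE = e^9.7341 ≈ 16883.63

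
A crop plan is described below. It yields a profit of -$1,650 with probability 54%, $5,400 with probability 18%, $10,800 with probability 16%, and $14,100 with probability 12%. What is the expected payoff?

EV = 0.54 × (-1650) + 0.18 × 5400 + 0.16 × 10800 + 0.12 × 14100 = -891 + 972 + 1728 + 1692 = 3501

$3,501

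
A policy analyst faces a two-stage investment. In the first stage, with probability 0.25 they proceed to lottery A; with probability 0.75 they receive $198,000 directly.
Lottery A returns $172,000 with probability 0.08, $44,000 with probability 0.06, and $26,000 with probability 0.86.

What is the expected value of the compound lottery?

$158,190

EV(A) = 0.08 × 172000 + 0.06 × 44000 + 0.86 × 26000 = 13760 + 2640 + 22360 = 38760
Branch B: 198000 (certain)
Overall = 0.25 × 38760 + 0.75 × 198000 = 9690 + 148500 = 158190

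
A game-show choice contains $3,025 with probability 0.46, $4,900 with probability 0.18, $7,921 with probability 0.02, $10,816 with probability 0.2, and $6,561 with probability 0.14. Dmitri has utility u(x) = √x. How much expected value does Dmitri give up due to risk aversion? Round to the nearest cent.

$355.55

E[u] = 0.46·√3025 + 0.18·√4900 + 0.02·√7921 + 0.2·√10816 + 0.14·√6561 = 0.46·55 + 0.18·70 + 0.02·89 + 0.2·104 + 0.14·81 = 71.82
CE = (71.82)² = 5158.1124
Risk premium = EV − CE = 5513.66 − 5158.1124 = 355.5476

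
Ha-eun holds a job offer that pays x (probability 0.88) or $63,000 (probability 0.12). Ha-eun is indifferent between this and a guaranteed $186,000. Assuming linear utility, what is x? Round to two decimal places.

x = $202,772.73

0.88·x + 0.12·63000 = 186000
0.88·x = 186000 − 7560 = 178440
x = 178440 / 0.88 = 202772.7273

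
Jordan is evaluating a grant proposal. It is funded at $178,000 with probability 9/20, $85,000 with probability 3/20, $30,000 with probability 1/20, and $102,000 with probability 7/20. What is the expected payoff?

EV = 9/20 × 178000 + 3/20 × 85000 + 1/20 × 30000 + 7/20 × 102000 = 80100 + 12750 + 1500 + 35700 = 130050

$130,050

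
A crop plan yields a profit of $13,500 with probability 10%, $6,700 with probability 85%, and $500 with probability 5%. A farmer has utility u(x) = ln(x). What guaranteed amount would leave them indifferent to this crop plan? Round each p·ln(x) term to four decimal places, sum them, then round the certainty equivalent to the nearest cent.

$6,311.32

E[u] = 0.1·ln(13500) + 0.85·ln(6700) + 0.05·ln(500) = 0.9510 + 7.4884 + 0.3107 = 8.7501
CE = e^8.7501 ≈ 6311.32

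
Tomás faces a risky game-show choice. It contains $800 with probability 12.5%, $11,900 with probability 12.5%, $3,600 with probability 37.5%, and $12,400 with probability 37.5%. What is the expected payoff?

EV = 0.125 × 800 + 0.125 × 11900 + 0.375 × 3600 + 0.375 × 12400 = 100 + 1487.5 + 1350 + 4650 = 7587.5

$7,587.50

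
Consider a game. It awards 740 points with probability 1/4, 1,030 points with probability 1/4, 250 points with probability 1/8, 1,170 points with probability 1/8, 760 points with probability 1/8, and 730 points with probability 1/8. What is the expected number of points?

806.25 points

EV = 1/4 × 740 + 1/4 × 1030 + 1/8 × 250 + 1/8 × 1170 + 1/8 × 760 + 1/8 × 730 = 185 + 257.5 + 31.25 + 146.25 + 95 + 91.25 = 806.25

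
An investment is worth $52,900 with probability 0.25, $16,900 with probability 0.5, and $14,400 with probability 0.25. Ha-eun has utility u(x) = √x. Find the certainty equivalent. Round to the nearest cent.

$23,256.25

E[u] = 0.25·√52900 + 0.5·√16900 + 0.25·√14400 = 0.25·230 + 0.5·130 + 0.25·120 = 152.5
CE = (152.5)² = 23256.25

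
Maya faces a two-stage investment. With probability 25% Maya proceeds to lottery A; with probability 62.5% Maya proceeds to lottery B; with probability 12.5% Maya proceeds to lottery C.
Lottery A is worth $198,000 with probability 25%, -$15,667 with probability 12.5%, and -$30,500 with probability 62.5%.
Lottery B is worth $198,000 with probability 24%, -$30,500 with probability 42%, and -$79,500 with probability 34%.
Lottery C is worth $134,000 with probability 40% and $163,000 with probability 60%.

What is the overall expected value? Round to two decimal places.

$30,844.78

EV(A) = 0.25 × 198000 + 0.125 × (-15667) + 0.625 × (-30500) = 49500 − 1958.375 − 19062.5 = 28479.125
EV(B) = 0.24 × 198000 + 0.42 × (-30500) + 0.34 × (-79500) = 47520 − 12810 − 27030 = 7680
EV(C) = 0.4 × 134000 + 0.6 × 163000 = 53600 + 97800 = 151400
Overall = 0.25 × 28479.125 + 0.625 × 7680 + 0.125 × 151400 = 7119.78125 + 4800 + 18925 = 30844.78125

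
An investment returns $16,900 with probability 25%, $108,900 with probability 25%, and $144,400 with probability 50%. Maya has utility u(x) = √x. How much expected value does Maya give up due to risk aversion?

$10,625

E[u] = 0.25·√16900 + 0.25·√108900 + 0.5·√144400 = 0.25·130 + 0.25·330 + 0.5·380 = 305
CE = (305)² = 93025
Risk premium = EV − CE = 103650 − 93025 = 10625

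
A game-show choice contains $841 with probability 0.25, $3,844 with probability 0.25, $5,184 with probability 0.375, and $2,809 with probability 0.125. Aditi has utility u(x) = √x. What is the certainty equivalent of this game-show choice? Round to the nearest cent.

$3,178.14

E[u] = 0.25·√841 + 0.25·√3844 + 0.375·√5184 + 0.125·√2809 = 0.25·29 + 0.25·62 + 0.375·72 + 0.125·53 = 56.375
CE = (56.375)² = 3178.140625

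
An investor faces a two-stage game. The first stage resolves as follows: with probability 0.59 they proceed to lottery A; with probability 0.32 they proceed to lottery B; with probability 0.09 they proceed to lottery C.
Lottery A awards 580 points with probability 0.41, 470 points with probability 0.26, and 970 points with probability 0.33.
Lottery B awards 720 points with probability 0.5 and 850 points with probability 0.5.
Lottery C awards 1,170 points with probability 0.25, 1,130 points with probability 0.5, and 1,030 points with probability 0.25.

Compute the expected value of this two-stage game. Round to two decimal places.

752.81 points

EV(A) = 0.41 × 580 + 0.26 × 470 + 0.33 × 970 = 237.8 + 122.2 + 320.1 = 680.1
EV(B) = 0.5 × 720 + 0.5 × 850 = 360 + 425 = 785
EV(C) = 0.25 × 1170 + 0.5 × 1130 + 0.25 × 1030 = 292.5 + 565 + 257.5 = 1115
Overall = 0.59 × 680.1 + 0.32 × 785 + 0.09 × 1115 = 401.259 + 251.2 + 100.35 = 752.809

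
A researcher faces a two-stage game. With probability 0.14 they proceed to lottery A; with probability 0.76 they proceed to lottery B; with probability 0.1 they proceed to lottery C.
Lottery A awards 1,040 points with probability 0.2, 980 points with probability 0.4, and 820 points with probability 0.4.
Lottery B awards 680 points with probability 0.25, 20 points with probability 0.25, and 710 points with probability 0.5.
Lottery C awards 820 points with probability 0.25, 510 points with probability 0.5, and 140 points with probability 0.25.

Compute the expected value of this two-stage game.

EV(A) = 0.2 × 1040 + 0.4 × 980 + 0.4 × 820 = 208 + 392 + 328 = 928
EV(B) = 0.25 × 680 + 0.25 × 20 + 0.5 × 710 = 170 + 5 + 355 = 530
EV(C) = 0.25 × 820 + 0.5 × 510 + 0.25 × 140 = 205 + 255 + 35 = 495
Overall = 0.14 × 928 + 0.76 × 530 + 0.1 × 495 = 129.92 + 402.8 + 49.5 = 582.22

582.22 points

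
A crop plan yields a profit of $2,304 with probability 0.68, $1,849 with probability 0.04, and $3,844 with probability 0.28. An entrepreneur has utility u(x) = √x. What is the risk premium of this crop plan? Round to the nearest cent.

$42.04

E[u] = 0.68·√2304 + 0.04·√1849 + 0.28·√3844 = 0.68·48 + 0.04·43 + 0.28·62 = 51.72
CE = (51.72)² = 2674.9584
Risk premium = EV − CE = 2717 − 2674.9584 = 42.0416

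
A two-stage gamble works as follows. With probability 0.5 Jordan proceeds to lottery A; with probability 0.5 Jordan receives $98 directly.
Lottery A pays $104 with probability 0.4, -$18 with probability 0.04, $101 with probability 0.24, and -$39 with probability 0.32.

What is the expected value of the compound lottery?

EV(A) = 0.4 × 104 + 0.04 × (-18) + 0.24 × 101 + 0.32 × (-39) = 41.6 − 0.72 + 24.24 − 12.48 = 52.64
Branch B: 98 (certain)
Overall = 0.5 × 52.64 + 0.5 × 98 = 26.32 + 49 = 75.32

$75.32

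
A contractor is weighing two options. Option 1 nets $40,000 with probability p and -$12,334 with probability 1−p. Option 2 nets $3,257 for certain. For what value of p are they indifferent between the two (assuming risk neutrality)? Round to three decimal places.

p = 0.298

p·40000 + (1−p)·(-12334) = 3257
52334p − 12334 = 3257
p = (3257 + 12334) / 52334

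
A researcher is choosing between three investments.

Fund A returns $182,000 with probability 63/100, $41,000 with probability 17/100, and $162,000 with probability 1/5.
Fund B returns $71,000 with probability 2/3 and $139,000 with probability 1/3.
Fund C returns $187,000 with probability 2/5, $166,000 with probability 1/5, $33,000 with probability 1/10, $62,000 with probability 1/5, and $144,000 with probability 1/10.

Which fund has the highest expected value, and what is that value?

Fund A ($154,030)

Fund A = 63/100 × 182000 + 17/100 × 41000 + 1/5 × 162000 = 114660 + 6970 + 32400 = 154030
Fund B = 2/3 × 71000 + 1/3 × 139000 = 47333.3333 + 46333.3333 = 93666.6667
Fund C = 2/5 × 187000 + 1/5 × 166000 + 1/10 × 33000 + 1/5 × 62000 + 1/10 × 144000 = 74800 + 33200 + 3300 + 12400 + 14400 = 138100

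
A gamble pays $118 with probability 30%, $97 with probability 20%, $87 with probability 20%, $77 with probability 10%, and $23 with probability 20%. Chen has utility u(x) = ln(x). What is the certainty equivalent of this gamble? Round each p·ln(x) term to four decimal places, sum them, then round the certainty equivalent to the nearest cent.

$73.76

E[u] = 0.3·ln(118) + 0.2·ln(97) + 0.2·ln(87) + 0.1·ln(77) + 0.2·ln(23) = 1.4312 + 0.9149 + 0.8932 + 0.4344 + 0.6271 = 4.3008
CE = e^4.3008 ≈ 73.76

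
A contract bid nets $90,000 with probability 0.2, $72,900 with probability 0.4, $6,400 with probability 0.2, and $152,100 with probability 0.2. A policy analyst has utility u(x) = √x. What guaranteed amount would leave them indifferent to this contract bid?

$68,644

E[u] = 0.2·√90000 + 0.4·√72900 + 0.2·√6400 + 0.2·√152100 = 0.2·300 + 0.4·270 + 0.2·80 + 0.2·390 = 262
CE = (262)² = 68644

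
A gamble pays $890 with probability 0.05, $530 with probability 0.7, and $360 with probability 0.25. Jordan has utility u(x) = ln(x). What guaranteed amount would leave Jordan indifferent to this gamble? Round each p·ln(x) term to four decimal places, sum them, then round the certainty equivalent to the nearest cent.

$493.78

E[u] = 0.05·ln(890) + 0.7·ln(530) + 0.25·ln(360) = 0.3396 + 4.3910 + 1.4715 = 6.2021
CE = e^6.2021 ≈ 493.78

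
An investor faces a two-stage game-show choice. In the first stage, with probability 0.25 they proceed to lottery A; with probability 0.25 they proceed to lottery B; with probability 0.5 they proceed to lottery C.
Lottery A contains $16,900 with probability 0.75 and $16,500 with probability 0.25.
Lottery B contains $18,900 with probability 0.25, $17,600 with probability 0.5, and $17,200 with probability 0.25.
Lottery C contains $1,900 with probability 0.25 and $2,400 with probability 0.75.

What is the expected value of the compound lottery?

EV(A) = 0.75 × 16900 + 0.25 × 16500 = 12675 + 4125 = 16800
EV(B) = 0.25 × 18900 + 0.5 × 17600 + 0.25 × 17200 = 4725 + 8800 + 4300 = 17825
EV(C) = 0.25 × 1900 + 0.75 × 2400 = 475 + 1800 = 2275
Overall = 0.25 × 16800 + 0.25 × 17825 + 0.5 × 2275 = 4200 + 4456.25 + 1137.5 = 9793.75

$9,793.75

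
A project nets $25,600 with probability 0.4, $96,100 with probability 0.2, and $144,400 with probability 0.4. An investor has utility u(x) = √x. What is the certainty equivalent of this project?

$77,284

E[u] = 0.4·√25600 + 0.2·√96100 + 0.4·√144400 = 0.4·160 + 0.2·310 + 0.4·380 = 278
CE = (278)² = 77284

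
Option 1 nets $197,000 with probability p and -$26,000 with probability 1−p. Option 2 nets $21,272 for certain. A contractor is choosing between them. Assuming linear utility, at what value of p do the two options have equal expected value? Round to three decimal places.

p·197000 + (1−p)·(-26000) = 21272
223000p − 26000 = 21272
p = (21272 + 26000) / 223000

p = 0.212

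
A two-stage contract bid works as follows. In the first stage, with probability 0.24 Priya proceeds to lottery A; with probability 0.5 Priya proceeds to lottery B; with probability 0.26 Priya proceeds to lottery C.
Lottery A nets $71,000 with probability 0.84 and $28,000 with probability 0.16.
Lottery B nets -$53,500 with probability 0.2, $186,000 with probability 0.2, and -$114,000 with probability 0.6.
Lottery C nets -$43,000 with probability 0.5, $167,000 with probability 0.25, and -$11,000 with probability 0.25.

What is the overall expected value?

-$1,011.20

EV(A) = 0.84 × 71000 + 0.16 × 28000 = 59640 + 4480 = 64120
EV(B) = 0.2 × (-53500) + 0.2 × 186000 + 0.6 × (-114000) = -10700 + 37200 − 68400 = -41900
EV(C) = 0.5 × (-43000) + 0.25 × 167000 + 0.25 × (-11000) = -21500 + 41750 − 2750 = 17500
Overall = 0.24 × 64120 + 0.5 × (-41900) + 0.26 × 17500 = 15388.8 − 20950 + 4550 = -1011.2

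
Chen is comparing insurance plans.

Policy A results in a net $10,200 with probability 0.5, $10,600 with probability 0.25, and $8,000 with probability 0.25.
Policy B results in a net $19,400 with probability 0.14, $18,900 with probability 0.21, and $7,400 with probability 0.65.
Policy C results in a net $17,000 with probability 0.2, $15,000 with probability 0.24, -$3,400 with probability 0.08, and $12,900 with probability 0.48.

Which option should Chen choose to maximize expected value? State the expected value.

Policy A = 0.5 × 10200 + 0.25 × 10600 + 0.25 × 8000 = 5100 + 2650 + 2000 = 9750
Policy B = 0.14 × 19400 + 0.21 × 18900 + 0.65 × 7400 = 2716 + 3969 + 4810 = 11495
Policy C = 0.2 × 17000 + 0.24 × 15000 + 0.08 × (-3400) + 0.48 × 12900 = 3400 + 3600 − 272 + 6192 = 12920

Policy C ($12,920)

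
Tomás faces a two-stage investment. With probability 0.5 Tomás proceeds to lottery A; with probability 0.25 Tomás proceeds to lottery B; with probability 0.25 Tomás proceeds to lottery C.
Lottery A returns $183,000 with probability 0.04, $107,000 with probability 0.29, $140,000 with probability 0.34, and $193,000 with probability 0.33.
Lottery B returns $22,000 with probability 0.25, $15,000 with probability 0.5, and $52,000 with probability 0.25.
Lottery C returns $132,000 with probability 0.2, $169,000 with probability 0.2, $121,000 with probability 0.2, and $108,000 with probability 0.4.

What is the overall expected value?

$113,220

EV(A) = 0.04 × 183000 + 0.29 × 107000 + 0.34 × 140000 + 0.33 × 193000 = 7320 + 31030 + 47600 + 63690 = 149640
EV(B) = 0.25 × 22000 + 0.5 × 15000 + 0.25 × 52000 = 5500 + 7500 + 13000 = 26000
EV(C) = 0.2 × 132000 + 0.2 × 169000 + 0.2 × 121000 + 0.4 × 108000 = 26400 + 33800 + 24200 + 43200 = 127600
Overall = 0.5 × 149640 + 0.25 × 26000 + 0.25 × 127600 = 74820 + 6500 + 31900 = 113220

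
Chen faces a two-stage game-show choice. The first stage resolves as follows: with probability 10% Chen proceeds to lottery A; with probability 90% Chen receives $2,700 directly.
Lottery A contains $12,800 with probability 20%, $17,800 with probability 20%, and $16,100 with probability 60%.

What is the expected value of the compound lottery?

$4,008

EV(A) = 0.2 × 12800 + 0.2 × 17800 + 0.6 × 16100 = 2560 + 3560 + 9660 = 15780
Branch B: 2700 (certain)
Overall = 0.1 × 15780 + 0.9 × 2700 = 1578 + 2430 = 4008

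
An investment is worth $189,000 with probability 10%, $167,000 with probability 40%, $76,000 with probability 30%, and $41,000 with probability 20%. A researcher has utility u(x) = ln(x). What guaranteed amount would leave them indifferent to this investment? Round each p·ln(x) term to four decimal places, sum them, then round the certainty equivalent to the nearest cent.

E[u] = 0.1·ln(189000) + 0.4·ln(167000) + 0.3·ln(76000) + 0.2·ln(41000) = 1.2150 + 4.8103 + 3.3715 + 2.1243 = 11.5211
CE = e^11.5211 ≈ 100820.80

$100,820.80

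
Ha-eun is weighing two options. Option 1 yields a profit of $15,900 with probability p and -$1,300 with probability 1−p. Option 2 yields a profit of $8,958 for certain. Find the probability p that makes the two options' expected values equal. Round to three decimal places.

p = 0.596

p·15900 + (1−p)·(-1300) = 8958
17200p − 1300 = 8958
p = (8958 + 1300) / 17200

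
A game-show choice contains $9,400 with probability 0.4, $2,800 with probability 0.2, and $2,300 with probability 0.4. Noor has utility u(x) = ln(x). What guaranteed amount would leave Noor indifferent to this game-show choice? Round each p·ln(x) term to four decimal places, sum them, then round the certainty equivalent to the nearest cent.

$4,201.51

E[u] = 0.4·ln(9400) + 0.2·ln(2800) + 0.4·ln(2300) = 3.6594 + 1.5875 + 3.0963 = 8.3432
CE = e^8.3432 ≈ 4201.51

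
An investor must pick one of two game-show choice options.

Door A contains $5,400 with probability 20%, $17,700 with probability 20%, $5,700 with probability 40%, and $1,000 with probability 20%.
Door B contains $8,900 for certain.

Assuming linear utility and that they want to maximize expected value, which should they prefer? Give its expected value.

Door A = 0.2 × 5400 + 0.2 × 17700 + 0.4 × 5700 + 0.2 × 1000 = 1080 + 3540 + 2280 + 200 = 7100
Door B: 8900 (certain)

Door B ($8,900)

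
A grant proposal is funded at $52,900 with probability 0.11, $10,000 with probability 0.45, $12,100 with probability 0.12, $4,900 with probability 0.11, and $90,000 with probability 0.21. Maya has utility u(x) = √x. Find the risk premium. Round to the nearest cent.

E[u] = 0.11·√52900 + 0.45·√10000 + 0.12·√12100 + 0.11·√4900 + 0.21·√90000 = 0.11·230 + 0.45·100 + 0.12·110 + 0.11·70 + 0.21·300 = 154.2
CE = (154.2)² = 23777.64
Risk premium = EV − CE = 31210 − 23777.64 = 7432.36

$7,432.36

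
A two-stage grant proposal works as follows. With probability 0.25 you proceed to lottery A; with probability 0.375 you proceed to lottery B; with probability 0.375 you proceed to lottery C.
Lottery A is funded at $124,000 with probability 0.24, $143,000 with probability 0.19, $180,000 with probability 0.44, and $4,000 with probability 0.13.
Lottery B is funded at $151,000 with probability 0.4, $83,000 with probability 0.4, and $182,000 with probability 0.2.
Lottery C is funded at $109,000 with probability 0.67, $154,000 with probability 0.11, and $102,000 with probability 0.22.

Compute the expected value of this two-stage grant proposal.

EV(A) = 0.24 × 124000 + 0.19 × 143000 + 0.44 × 180000 + 0.13 × 4000 = 29760 + 27170 + 79200 + 520 = 136650
EV(B) = 0.4 × 151000 + 0.4 × 83000 + 0.2 × 182000 = 60400 + 33200 + 36400 = 130000
EV(C) = 0.67 × 109000 + 0.11 × 154000 + 0.22 × 102000 = 73030 + 16940 + 22440 = 112410
Overall = 0.25 × 136650 + 0.375 × 130000 + 0.375 × 112410 = 34162.5 + 48750 + 42153.75 = 125066.25

$125,066.25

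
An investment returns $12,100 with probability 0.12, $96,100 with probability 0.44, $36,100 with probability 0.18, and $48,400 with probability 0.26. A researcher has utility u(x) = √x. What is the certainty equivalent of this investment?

E[u] = 0.12·√12100 + 0.44·√96100 + 0.18·√36100 + 0.26·√48400 = 0.12·110 + 0.44·310 + 0.18·190 + 0.26·220 = 241
CE = (241)² = 58081

$58,081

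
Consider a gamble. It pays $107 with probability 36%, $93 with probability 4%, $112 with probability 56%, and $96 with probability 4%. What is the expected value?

EV = 0.36 × 107 + 0.04 × 93 + 0.56 × 112 + 0.04 × 96 = 38.52 + 3.72 + 62.72 + 3.84 = 108.8

$108.80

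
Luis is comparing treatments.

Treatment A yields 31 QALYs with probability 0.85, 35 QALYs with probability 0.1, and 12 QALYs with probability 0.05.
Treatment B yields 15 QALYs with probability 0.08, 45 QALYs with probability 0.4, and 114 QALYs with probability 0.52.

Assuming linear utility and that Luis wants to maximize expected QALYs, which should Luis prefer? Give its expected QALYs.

Treatment A = 0.85 × 31 + 0.1 × 35 + 0.05 × 12 = 26.35 + 3.5 + 0.6 = 30.45
Treatment B = 0.08 × 15 + 0.4 × 45 + 0.52 × 114 = 1.2 + 18 + 59.28 = 78.48

Treatment B (78.48 QALYs)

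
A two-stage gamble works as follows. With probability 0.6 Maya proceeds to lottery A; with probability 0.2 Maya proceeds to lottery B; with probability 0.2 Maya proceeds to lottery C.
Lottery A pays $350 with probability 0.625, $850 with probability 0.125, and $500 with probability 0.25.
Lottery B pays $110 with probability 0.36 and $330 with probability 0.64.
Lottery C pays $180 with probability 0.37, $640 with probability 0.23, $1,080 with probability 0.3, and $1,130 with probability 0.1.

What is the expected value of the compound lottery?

$450.32

EV(A) = 0.625 × 350 + 0.125 × 850 + 0.25 × 500 = 218.75 + 106.25 + 125 = 450
EV(B) = 0.36 × 110 + 0.64 × 330 = 39.6 + 211.2 = 250.8
EV(C) = 0.37 × 180 + 0.23 × 640 + 0.3 × 1080 + 0.1 × 1130 = 66.6 + 147.2 + 324 + 113 = 650.8
Overall = 0.6 × 450 + 0.2 × 250.8 + 0.2 × 650.8 = 270 + 50.16 + 130.16 = 450.32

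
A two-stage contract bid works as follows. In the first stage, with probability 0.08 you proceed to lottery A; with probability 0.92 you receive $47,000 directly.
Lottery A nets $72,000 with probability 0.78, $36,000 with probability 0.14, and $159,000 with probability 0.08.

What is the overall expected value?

$49,153.60

EV(A) = 0.78 × 72000 + 0.14 × 36000 + 0.08 × 159000 = 56160 + 5040 + 12720 = 73920
Branch B: 47000 (certain)
Overall = 0.08 × 73920 + 0.92 × 47000 = 5913.6 + 43240 = 49153.6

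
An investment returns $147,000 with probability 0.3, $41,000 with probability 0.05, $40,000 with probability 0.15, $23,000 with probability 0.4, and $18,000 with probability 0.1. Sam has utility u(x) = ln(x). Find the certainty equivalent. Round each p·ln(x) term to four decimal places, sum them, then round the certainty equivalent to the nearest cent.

$43,791.72

E[u] = 0.3·ln(147000) + 0.05·ln(41000) + 0.15·ln(40000) + 0.4·ln(23000) + 0.1·ln(18000) = 3.5695 + 0.5311 + 1.5895 + 4.0173 + 0.9798 = 10.6872
CE = e^10.6872 ≈ 43791.72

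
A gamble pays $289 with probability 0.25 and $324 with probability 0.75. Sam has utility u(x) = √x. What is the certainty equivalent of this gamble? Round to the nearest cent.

E[u] = 0.25·√289 + 0.75·√324 = 0.25·17 + 0.75·18 = 17.75
CE = (17.75)² = 315.0625

$315.06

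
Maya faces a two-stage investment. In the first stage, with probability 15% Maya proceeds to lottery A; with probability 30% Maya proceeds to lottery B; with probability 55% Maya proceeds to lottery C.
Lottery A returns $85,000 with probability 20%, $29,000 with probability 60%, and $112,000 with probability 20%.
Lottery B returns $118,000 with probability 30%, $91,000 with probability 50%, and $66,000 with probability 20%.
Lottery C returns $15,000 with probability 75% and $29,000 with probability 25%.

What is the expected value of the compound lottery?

$46,925

EV(A) = 0.2 × 85000 + 0.6 × 29000 + 0.2 × 112000 = 17000 + 17400 + 22400 = 56800
EV(B) = 0.3 × 118000 + 0.5 × 91000 + 0.2 × 66000 = 35400 + 45500 + 13200 = 94100
EV(C) = 0.75 × 15000 + 0.25 × 29000 = 11250 + 7250 = 18500
Overall = 0.15 × 56800 + 0.3 × 94100 + 0.55 × 18500 = 8520 + 28230 + 10175 = 46925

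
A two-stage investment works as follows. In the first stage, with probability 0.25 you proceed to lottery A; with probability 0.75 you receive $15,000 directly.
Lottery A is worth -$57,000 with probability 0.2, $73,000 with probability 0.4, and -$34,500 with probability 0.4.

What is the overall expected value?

EV(A) = 0.2 × (-57000) + 0.4 × 73000 + 0.4 × (-34500) = -11400 + 29200 − 13800 = 4000
Branch B: 15000 (certain)
Overall = 0.25 × 4000 + 0.75 × 15000 = 1000 + 11250 = 12250

$12,250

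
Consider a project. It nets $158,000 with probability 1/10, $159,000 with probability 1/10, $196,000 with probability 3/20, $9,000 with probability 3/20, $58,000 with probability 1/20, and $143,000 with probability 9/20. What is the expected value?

EV = 1/10 × 158000 + 1/10 × 159000 + 3/20 × 196000 + 3/20 × 9000 + 1/20 × 58000 + 9/20 × 143000 = 15800 + 15900 + 29400 + 1350 + 2900 + 64350 = 129700

$129,700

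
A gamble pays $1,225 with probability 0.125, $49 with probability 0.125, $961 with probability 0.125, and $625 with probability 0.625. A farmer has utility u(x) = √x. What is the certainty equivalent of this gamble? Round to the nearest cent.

$612.56

E[u] = 0.125·√1225 + 0.125·√49 + 0.125·√961 + 0.625·√625 = 0.125·35 + 0.125·7 + 0.125·31 + 0.625·25 = 24.75
CE = (24.75)² = 612.5625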